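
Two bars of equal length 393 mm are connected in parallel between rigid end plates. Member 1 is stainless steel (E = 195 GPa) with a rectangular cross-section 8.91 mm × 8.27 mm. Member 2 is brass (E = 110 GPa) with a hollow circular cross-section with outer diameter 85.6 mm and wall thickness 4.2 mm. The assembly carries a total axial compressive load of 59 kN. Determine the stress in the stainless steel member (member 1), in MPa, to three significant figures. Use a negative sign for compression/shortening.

-86.8 MPa

A_1 = 73.69 mm².
A_2 = 1074 mm².
Equal strain + equilibrium ⇒ each member carries load in proportion to AE: A₁E₁ = 14370000 N, A₂E₂ = 118100000 N, ΣAE = 132500000 N.
σ₁ = P·E₁/ΣAE = -59000·195000/132500000 = -86.82 MPa.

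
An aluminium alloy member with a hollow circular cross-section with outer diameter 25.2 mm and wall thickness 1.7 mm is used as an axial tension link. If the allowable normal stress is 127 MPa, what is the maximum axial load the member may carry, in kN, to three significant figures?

15.9 kN

A = 125.5 mm².
P_max = σ_allow · A = 127 · 125.5 = 15940 N = 15.94 kN.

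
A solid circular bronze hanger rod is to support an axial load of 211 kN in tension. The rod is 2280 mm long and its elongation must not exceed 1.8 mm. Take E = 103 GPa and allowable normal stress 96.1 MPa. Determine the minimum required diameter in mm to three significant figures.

Required area A ≥ P/σ_allow = 211000/96.1 = 2196 mm².
For a solid circular section, d ≥ √(4A/π) = 52.87 mm.
Elongation limit: A ≥ PL/(Eδ_allow) = 211000·2280/(103000·1.8) = 2595 mm² ⇒ d ≥ 57.48 mm.
The elongation limit governs.

57.5 mm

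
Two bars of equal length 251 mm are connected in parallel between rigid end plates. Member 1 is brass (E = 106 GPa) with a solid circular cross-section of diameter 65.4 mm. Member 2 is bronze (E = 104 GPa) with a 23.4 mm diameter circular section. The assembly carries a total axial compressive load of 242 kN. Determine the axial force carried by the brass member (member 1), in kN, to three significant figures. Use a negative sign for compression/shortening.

-215 kN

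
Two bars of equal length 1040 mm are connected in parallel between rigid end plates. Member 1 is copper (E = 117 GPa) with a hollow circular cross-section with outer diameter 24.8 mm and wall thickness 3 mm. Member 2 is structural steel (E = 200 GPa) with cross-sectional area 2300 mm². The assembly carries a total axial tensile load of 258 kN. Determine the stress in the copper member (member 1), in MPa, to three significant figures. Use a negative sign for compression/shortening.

62.4 MPa

A_1 = 205.5 mm².
Equal strain + equilibrium ⇒ each member carries load in proportion to AE: A₁E₁ = 24040000 N, A₂E₂ = 460000000 N, ΣAE = 484000000 N.
σ₁ = P·E₁/ΣAE = 258000·117000/484000000 = 62.36 MPa.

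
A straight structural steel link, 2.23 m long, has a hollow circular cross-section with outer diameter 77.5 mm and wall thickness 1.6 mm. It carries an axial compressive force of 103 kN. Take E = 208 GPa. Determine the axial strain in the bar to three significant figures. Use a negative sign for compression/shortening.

-0.00130

A = 381.5 mm².
σ = N/A = -270 MPa; ε = σ/E = -270/208000 = -1.298e-03.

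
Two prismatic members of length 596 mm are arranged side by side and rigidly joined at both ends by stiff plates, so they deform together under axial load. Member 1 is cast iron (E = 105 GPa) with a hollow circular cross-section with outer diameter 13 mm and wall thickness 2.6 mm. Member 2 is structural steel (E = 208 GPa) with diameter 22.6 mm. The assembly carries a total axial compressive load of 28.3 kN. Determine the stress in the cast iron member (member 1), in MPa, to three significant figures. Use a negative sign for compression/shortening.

A_1 = 84.95 mm².
A_2 = 401.1 mm².
Equal strain + equilibrium ⇒ each member carries load in proportion to AE: A₁E₁ = 8920000 N, A₂E₂ = 83440000 N, ΣAE = 92360000 N.
σ₁ = P·E₁/ΣAE = -28300·105000/92360000 = -32.17 MPa.

-32.2 MPa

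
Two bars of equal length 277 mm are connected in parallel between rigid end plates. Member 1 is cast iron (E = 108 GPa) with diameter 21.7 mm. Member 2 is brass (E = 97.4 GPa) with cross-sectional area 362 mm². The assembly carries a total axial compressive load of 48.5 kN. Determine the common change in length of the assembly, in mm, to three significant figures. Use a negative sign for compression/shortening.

-0.179 mm

A_1 = 369.8 mm².
Equal strain + equilibrium ⇒ each member carries load in proportion to AE: A₁E₁ = 39940000 N, A₂E₂ = 35260000 N, ΣAE = 75200000 N.
δ = PL/ΣAE = -48500·277/75200000 = -0.1786 mm.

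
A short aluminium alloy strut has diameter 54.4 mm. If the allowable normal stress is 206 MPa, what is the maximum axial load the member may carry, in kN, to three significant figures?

479 kN

A = 2324 mm².
P_max = σ_allow · A = 206 · 2324 = 478800 N = 478.8 kN.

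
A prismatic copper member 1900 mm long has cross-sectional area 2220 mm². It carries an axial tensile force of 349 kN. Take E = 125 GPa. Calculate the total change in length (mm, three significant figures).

2.39 mm

δ_mech = NL/(AE) = 349000·1900/(2220·125000) = 2.39 mm.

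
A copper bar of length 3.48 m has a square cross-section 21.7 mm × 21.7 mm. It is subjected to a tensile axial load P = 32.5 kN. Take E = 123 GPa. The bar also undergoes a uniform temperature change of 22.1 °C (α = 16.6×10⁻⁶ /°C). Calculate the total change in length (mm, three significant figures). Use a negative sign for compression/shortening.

A = 470.9 mm².
δ_mech = NL/(AE) = 32500·3480/(470.9·123000) = 1.953 mm.
δ_thermal = αLΔT = 16.6e-6·3480·22.1 = 1.277 mm.
δ = δ_mech + δ_thermal = 3.229 mm.

3.23 mm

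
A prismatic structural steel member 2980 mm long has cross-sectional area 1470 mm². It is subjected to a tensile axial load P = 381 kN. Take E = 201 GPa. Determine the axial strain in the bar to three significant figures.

σ = N/A = 259.2 MPa; ε = σ/E = 259.2/201000 = 1.289e-03.

0.00129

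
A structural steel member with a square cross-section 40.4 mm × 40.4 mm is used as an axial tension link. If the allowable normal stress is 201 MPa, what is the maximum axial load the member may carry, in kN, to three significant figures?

A = 1632 mm².
P_max = σ_allow · A = 201 · 1632 = 328100 N = 328.1 kN.

328 kN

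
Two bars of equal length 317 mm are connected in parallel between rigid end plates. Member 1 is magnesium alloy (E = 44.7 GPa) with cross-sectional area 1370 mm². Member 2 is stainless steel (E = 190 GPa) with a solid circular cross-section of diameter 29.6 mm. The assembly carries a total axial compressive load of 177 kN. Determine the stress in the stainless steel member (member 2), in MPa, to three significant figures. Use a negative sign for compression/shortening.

A_2 = 688.1 mm².
Equal strain + equilibrium ⇒ each member carries load in proportion to AE: A₁E₁ = 61240000 N, A₂E₂ = 130700000 N, ΣAE = 192000000 N.
σ₂ = P·E₂/ΣAE = -177000·190000/192000000 = -175.2 MPa.

-175 MPa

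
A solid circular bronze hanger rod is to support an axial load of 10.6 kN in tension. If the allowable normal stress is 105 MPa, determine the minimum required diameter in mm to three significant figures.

11.3 mm

Required area A ≥ P/σ_allow = 10600/105 = 101 mm².
For a solid circular section, d ≥ √(4A/π) = 11.34 mm.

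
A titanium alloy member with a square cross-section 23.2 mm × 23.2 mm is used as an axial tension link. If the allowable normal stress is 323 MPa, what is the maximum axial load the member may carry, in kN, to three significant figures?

174 kN

A = 538.2 mm².
P_max = σ_allow · A = 323 · 538.2 = 173900 N = 173.9 kN.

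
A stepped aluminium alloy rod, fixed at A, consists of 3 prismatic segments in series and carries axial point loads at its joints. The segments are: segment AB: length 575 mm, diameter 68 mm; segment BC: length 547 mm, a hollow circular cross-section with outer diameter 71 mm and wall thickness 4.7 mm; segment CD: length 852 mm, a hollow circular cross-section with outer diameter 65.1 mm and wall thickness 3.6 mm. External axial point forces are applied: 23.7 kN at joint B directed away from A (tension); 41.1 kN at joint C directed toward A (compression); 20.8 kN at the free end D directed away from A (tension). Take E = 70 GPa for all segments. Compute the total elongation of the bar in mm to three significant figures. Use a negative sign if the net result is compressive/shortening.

0.210 mm

Internal axial forces (sectioning from the free end, tension +): N_CD = 20.8 kN, N_BC = -20.3 kN, N_AB = 3.4 kN.
A_AB = 3632 mm².
A_BC = 979 mm².
A_CD = 695.5 mm².
δ_AB = 3400·575/(3632·70000) = 0.00769 mm
δ_BC = -20300·547/(979·70000) = -0.162 mm
δ_CD = 20800·852/(695.5·70000) = 0.364 mm
δ = Σδ_i = 0.2096 mm.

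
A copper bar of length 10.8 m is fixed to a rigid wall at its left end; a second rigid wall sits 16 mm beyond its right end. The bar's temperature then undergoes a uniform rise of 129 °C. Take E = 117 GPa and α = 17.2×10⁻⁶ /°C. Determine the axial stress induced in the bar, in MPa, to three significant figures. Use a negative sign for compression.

-86.3 MPa

Free thermal expansion αLΔT = 17.2e-6 · 10800 · 129 = 23.96 mm.
The walls engage after the gap closes; constrained expansion = 23.96 − 16 = 7.963 mm.
The walls impose strain ε = −(7.963)/10800 = -7.3732e-04; σ = Eε = 117000 · -7.3732e-04 = -86.27 MPa.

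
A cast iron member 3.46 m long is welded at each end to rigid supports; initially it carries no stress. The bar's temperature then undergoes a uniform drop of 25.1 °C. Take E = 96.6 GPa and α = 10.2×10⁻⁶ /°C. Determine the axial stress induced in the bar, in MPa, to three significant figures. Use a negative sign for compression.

24.7 MPa

Free thermal expansion αLΔT = 10.2e-6 · 3460 · -25.1 = -0.8858 mm.
The walls impose strain ε = −(-0.8858)/3460 = 2.5602e-04; σ = Eε = 96600 · 2.5602e-04 = 24.73 MPa.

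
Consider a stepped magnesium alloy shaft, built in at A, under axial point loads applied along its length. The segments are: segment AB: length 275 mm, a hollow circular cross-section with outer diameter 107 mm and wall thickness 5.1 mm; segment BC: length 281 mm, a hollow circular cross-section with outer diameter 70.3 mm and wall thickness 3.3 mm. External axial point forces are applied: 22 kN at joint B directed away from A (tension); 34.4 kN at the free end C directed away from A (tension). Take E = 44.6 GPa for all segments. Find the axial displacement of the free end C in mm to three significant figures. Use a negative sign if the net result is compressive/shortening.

Internal axial forces (sectioning from the free end, tension +): N_BC = 34.4 kN, N_AB = 56.4 kN.
A_AB = 1633 mm².
A_BC = 694.6 mm².
δ_AB = 56400·275/(1633·44600) = 0.213 mm
δ_BC = 34400·281/(694.6·44600) = 0.312 mm
δ = Σδ_i = 0.525 mm.

0.525 mm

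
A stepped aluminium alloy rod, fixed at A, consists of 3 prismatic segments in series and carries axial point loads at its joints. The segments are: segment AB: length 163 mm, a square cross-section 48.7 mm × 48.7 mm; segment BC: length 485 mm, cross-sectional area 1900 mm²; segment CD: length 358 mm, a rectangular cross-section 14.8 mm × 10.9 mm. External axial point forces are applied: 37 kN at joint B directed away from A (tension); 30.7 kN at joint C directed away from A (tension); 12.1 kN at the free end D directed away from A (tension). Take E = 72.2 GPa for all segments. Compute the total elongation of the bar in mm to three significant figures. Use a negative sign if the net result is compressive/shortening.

Internal axial forces (sectioning from the free end, tension +): N_CD = 12.1 kN, N_BC = 42.8 kN, N_AB = 79.8 kN.
A_AB = 2372 mm².
A_CD = 161.3 mm².
δ_AB = 79800·163/(2372·72200) = 0.07596 mm
δ_BC = 42800·485/(1900·72200) = 0.1513 mm
δ_CD = 12100·358/(161.3·72200) = 0.3719 mm
δ = Σδ_i = 0.5992 mm.

0.599 mm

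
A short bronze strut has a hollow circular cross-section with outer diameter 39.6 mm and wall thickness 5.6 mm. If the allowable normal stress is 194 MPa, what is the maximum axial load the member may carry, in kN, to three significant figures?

A = 598.2 mm².
P_max = σ_allow · A = 194 · 598.2 = 116000 N = 116 kN.

116 kN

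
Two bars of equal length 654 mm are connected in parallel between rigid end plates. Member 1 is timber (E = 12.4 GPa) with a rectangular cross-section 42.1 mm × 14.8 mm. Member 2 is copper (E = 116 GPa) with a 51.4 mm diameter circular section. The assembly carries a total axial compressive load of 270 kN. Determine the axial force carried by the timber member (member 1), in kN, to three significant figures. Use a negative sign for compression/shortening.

-8.40 kN

A_1 = 623.1 mm².
A_2 = 2075 mm².
Equal strain + equilibrium ⇒ each member carries load in proportion to AE: A₁E₁ = 7726000 N, A₂E₂ = 240700000 N, ΣAE = 248400000 N.
F₁ = P·A₁E₁/ΣAE = -270000·7726000/248400000 = -8397 N.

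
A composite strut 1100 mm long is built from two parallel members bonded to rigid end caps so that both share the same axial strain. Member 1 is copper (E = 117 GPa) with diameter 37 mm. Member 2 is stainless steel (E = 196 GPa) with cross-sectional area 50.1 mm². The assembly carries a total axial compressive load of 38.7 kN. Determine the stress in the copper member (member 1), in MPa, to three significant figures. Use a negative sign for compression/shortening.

-33.4 MPa

A_1 = 1075 mm².
Equal strain + equilibrium ⇒ each member carries load in proportion to AE: A₁E₁ = 125800000 N, A₂E₂ = 9820000 N, ΣAE = 135600000 N.
σ₁ = P·E₁/ΣAE = -38700·117000/135600000 = -33.39 MPa.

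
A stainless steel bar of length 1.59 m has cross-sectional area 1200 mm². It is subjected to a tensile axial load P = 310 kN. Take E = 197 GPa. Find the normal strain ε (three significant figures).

σ = N/A = 258.3 MPa; ε = σ/E = 258.3/197000 = 1.311e-03.

0.00131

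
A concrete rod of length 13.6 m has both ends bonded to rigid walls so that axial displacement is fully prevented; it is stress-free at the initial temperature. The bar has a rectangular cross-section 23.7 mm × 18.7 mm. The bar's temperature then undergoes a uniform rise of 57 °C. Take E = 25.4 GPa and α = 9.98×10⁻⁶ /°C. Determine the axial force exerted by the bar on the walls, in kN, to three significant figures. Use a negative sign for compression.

-6.40 kN

Free thermal expansion αLΔT = 9.98e-6 · 13600 · 57 = 7.736 mm.
The walls impose strain ε = −(7.736)/13600 = -5.6886e-04; σ = Eε = 25400 · -5.6886e-04 = -14.45 MPa.
Wall reaction R = σ·A = -14.45·443.2 = -6404 N = -6.404 kN.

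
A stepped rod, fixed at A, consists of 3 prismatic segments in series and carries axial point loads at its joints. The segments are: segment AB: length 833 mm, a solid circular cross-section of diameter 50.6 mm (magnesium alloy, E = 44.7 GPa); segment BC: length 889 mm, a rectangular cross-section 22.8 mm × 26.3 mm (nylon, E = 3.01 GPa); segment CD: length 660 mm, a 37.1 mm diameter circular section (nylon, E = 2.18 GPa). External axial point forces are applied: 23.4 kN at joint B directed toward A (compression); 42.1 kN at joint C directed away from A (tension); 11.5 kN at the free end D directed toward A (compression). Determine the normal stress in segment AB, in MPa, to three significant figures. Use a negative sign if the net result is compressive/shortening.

Internal axial forces (sectioning from the free end, tension +): N_CD = -11.5 kN, N_BC = 30.6 kN, N_AB = 7.2 kN.
A_AB = 2011 mm².
σ_AB = N_AB/A_AB = 7200/2011 = 3.58 MPa.

3.58 MPa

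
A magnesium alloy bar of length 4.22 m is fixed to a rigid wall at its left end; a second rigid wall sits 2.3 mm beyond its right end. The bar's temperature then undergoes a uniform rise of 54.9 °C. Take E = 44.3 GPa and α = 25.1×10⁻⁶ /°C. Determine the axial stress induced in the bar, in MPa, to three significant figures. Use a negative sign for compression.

Free thermal expansion αLΔT = 25.1e-6 · 4220 · 54.9 = 5.815 mm.
The walls engage after the gap closes; constrained expansion = 5.815 − 2.3 = 3.515 mm.
The walls impose strain ε = −(3.515)/4220 = -8.3297e-04; σ = Eε = 44300 · -8.3297e-04 = -36.9 MPa.

-36.9 MPa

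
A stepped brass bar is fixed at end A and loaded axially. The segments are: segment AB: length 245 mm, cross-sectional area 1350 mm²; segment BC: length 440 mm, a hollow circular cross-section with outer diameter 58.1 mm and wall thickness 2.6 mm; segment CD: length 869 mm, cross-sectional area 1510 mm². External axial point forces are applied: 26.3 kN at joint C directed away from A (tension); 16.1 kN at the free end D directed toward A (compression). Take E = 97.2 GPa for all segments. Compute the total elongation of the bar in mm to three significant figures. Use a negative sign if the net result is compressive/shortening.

0.0256 mm

Internal axial forces (sectioning from the free end, tension +): N_CD = -16.1 kN, N_BC = 10.2 kN, N_AB = 10.2 kN.
A_BC = 453.3 mm².
δ_AB = 10200·245/(1350·97200) = 0.01904 mm
δ_BC = 10200·440/(453.3·97200) = 0.1019 mm
δ_CD = -16100·869/(1510·97200) = -0.09532 mm
δ = Σδ_i = 0.02557 mm.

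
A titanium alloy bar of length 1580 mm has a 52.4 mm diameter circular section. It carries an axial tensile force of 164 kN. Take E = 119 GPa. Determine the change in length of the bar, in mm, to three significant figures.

A = 2157 mm².
δ_mech = NL/(AE) = 164000·1580/(2157·119000) = 1.01 mm.

1.01 mm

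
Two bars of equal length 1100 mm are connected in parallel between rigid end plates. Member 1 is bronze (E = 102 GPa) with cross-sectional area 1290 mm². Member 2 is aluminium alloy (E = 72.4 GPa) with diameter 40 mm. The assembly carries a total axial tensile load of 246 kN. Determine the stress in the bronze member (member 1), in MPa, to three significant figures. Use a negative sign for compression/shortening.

113 MPa

A_2 = 1257 mm².
Equal strain + equilibrium ⇒ each member carries load in proportion to AE: A₁E₁ = 131600000 N, A₂E₂ = 90980000 N, ΣAE = 222600000 N.
σ₁ = P·E₁/ΣAE = 246000·102000/222600000 = 112.7 MPa.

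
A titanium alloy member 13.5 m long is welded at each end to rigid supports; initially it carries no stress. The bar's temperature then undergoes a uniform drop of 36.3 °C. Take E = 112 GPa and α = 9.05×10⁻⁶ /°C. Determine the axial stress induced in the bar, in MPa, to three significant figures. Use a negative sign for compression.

36.8 MPa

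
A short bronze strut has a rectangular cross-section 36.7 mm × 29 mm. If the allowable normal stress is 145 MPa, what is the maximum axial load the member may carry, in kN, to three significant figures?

A = 1064 mm².
P_max = σ_allow · A = 145 · 1064 = 154300 N = 154.3 kN.

154 kN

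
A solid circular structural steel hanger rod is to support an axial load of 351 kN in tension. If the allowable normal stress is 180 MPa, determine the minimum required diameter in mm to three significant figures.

49.8 mm

Required area A ≥ P/σ_allow = 351000/180 = 1950 mm².
For a solid circular section, d ≥ √(4A/π) = 49.83 mm.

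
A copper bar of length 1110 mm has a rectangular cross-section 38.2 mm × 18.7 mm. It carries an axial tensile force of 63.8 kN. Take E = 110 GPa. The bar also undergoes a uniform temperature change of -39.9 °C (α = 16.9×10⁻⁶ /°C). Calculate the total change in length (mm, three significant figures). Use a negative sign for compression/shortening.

0.153 mm

A = 714.3 mm².
δ_mech = NL/(AE) = 63800·1110/(714.3·110000) = 0.9013 mm.
δ_thermal = αLΔT = 16.9e-6·1110·-39.9 = -0.7485 mm.
δ = δ_mech + δ_thermal = 0.1528 mm.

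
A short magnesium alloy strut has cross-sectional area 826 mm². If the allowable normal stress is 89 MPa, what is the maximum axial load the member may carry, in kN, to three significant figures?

73.5 kN

P_max = σ_allow · A = 89 · 826 = 73510 N = 73.51 kN.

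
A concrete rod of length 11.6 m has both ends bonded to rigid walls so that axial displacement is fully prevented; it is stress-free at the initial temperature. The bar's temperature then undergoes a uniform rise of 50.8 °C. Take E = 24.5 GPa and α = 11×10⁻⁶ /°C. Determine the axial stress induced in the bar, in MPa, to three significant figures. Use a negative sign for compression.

Free thermal expansion αLΔT = 11e-6 · 11600 · 50.8 = 6.482 mm.
The walls impose strain ε = −(6.482)/11600 = -5.5880e-04; σ = Eε = 24500 · -5.5880e-04 = -13.69 MPa.

-13.7 MPa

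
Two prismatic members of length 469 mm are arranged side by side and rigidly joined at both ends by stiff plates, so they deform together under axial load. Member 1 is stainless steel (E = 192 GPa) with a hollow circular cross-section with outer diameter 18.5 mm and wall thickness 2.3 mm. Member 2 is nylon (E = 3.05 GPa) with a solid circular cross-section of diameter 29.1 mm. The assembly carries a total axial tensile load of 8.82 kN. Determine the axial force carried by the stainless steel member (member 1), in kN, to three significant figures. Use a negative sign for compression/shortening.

8.09 kN

A_1 = 117.1 mm².
A_2 = 665.1 mm².
Equal strain + equilibrium ⇒ each member carries load in proportion to AE: A₁E₁ = 22470000 N, A₂E₂ = 2029000 N, ΣAE = 24500000 N.
F₁ = P·A₁E₁/ΣAE = 8820·22470000/24500000 = 8090 N.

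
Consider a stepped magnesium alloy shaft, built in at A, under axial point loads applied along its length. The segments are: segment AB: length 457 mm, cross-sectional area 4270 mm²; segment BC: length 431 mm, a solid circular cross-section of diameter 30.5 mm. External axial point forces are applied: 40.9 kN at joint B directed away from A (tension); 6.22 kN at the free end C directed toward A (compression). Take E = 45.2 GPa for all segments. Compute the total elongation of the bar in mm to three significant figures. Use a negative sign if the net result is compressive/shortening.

9.38e-04 mm

Internal axial forces (sectioning from the free end, tension +): N_BC = -6.22 kN, N_AB = 34.68 kN.
A_BC = 730.6 mm².
δ_AB = 34680·457/(4270·45200) = 0.08212 mm
δ_BC = -6220·431/(730.6·45200) = -0.08118 mm
δ = Σδ_i = 0.000938 mm.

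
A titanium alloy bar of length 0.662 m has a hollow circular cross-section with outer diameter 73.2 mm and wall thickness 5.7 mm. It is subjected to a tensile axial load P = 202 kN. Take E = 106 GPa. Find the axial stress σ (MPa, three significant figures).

167 MPa

A = 1209 mm².
σ = N/A = 202000/1209 = 167.1 MPa.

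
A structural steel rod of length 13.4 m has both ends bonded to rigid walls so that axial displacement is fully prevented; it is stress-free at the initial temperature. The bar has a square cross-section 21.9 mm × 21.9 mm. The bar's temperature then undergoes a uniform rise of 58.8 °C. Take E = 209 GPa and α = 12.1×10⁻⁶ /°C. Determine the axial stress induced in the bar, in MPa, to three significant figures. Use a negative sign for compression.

-149 MPa

Free thermal expansion αLΔT = 12.1e-6 · 13400 · 58.8 = 9.534 mm.
The walls impose strain ε = −(9.534)/13400 = -7.1148e-04; σ = Eε = 209000 · -7.1148e-04 = -148.7 MPa.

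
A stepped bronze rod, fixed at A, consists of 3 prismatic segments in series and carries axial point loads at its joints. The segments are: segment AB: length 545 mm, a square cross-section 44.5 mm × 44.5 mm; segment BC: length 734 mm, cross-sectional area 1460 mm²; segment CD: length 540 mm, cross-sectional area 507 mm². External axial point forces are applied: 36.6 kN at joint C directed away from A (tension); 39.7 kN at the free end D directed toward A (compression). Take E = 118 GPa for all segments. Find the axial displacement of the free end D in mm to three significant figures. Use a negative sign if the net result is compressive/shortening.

-0.379 mm

Internal axial forces (sectioning from the free end, tension +): N_CD = -39.7 kN, N_BC = -3.1 kN, N_AB = -3.1 kN.
A_AB = 1980 mm².
δ_AB = -3100·545/(1980·118000) = -0.00723 mm
δ_BC = -3100·734/(1460·118000) = -0.01321 mm
δ_CD = -39700·540/(507·118000) = -0.3583 mm
δ = Σδ_i = -0.3788 mm.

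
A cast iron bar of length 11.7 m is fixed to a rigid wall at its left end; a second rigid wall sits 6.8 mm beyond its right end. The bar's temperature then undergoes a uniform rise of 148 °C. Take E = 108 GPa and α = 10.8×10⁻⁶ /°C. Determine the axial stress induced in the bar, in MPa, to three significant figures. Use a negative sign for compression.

Free thermal expansion αLΔT = 10.8e-6 · 11700 · 148 = 18.7 mm.
The walls engage after the gap closes; constrained expansion = 18.7 − 6.8 = 11.9 mm.
The walls impose strain ε = −(11.9)/11700 = -1.0172e-03; σ = Eε = 108000 · -1.0172e-03 = -109.9 MPa.

-110 MPa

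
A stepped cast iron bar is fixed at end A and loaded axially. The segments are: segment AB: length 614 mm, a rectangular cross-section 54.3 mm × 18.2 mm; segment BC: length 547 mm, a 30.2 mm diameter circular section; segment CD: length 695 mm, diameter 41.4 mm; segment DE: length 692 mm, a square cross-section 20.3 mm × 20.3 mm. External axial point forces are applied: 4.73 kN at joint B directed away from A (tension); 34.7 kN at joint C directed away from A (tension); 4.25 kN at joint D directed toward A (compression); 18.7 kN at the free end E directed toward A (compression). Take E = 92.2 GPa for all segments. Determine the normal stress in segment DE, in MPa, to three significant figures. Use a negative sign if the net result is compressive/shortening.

-45.4 MPa

Internal axial forces (sectioning from the free end, tension +): N_DE = -18.7 kN, N_CD = -22.95 kN, N_BC = 11.75 kN, N_AB = 16.48 kN.
A_DE = 412.1 mm².
σ_DE = N_DE/A_DE = -18700/412.1 = -45.38 MPa.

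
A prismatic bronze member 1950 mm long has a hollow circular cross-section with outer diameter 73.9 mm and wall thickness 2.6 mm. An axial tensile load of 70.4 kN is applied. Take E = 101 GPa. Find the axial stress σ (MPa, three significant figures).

121 MPa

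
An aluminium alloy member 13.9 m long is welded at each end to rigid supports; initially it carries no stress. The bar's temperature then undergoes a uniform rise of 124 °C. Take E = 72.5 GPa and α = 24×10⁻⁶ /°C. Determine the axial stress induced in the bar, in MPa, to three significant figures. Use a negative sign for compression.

-216 MPa

Free thermal expansion αLΔT = 24e-6 · 13900 · 124 = 41.37 mm.
The walls impose strain ε = −(41.37)/13900 = -2.9760e-03; σ = Eε = 72500 · -2.9760e-03 = -215.8 MPa.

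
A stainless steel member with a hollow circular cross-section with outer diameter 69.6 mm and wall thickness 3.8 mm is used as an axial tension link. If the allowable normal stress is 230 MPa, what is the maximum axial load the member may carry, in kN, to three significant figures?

A = 785.5 mm².
P_max = σ_allow · A = 230 · 785.5 = 180700 N = 180.7 kN.

181 kN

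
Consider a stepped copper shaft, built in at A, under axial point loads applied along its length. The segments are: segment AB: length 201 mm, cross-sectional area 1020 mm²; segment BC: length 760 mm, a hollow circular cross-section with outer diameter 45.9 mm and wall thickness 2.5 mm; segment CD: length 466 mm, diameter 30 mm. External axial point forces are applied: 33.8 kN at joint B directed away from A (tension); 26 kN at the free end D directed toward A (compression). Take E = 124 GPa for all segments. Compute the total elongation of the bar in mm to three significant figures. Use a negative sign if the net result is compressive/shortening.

Internal axial forces (sectioning from the free end, tension +): N_CD = -26 kN, N_BC = -26 kN, N_AB = 7.8 kN.
A_BC = 340.9 mm².
A_CD = 706.9 mm².
δ_AB = 7800·201/(1020·124000) = 0.0124 mm
δ_BC = -26000·760/(340.9·124000) = -0.4675 mm
δ_CD = -26000·466/(706.9·124000) = -0.1382 mm
δ = Σδ_i = -0.5933 mm.

-0.593 mm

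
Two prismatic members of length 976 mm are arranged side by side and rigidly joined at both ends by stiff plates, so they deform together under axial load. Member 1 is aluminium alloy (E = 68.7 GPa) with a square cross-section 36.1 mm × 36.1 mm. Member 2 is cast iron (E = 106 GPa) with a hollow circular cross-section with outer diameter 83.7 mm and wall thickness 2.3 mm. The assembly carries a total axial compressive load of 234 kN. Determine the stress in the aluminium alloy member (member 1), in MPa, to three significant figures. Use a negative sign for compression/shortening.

-106 MPa

A_1 = 1303 mm².
A_2 = 588.2 mm².
Equal strain + equilibrium ⇒ each member carries load in proportion to AE: A₁E₁ = 89530000 N, A₂E₂ = 62350000 N, ΣAE = 151900000 N.
σ₁ = P·E₁/ΣAE = -234000·68700/151900000 = -105.8 MPa.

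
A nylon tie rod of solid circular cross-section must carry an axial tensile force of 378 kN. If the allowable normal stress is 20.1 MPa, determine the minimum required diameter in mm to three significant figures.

Required area A ≥ P/σ_allow = 378000/20.1 = 18810 mm².
For a solid circular section, d ≥ √(4A/π) = 154.7 mm.

155 mm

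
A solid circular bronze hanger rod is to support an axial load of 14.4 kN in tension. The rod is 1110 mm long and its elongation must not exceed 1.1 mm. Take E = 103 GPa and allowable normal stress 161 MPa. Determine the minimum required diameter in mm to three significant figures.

13.4 mm

Required area A ≥ P/σ_allow = 14400/161 = 89.44 mm².
For a solid circular section, d ≥ √(4A/π) = 10.67 mm.
Elongation limit: A ≥ PL/(Eδ_allow) = 14400·1110/(103000·1.1) = 141.1 mm² ⇒ d ≥ 13.4 mm.
The elongation limit governs.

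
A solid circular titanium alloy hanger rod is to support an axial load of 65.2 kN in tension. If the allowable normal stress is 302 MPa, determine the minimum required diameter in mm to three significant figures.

16.6 mm

Required area A ≥ P/σ_allow = 65200/302 = 215.9 mm².
For a solid circular section, d ≥ √(4A/π) = 16.58 mm.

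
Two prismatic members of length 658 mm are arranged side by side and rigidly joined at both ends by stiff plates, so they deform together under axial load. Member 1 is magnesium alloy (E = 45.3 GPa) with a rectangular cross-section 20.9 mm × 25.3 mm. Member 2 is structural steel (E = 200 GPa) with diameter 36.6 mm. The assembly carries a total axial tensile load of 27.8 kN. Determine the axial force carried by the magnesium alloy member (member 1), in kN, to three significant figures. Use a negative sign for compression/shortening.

A_1 = 528.8 mm².
A_2 = 1052 mm².
Equal strain + equilibrium ⇒ each member carries load in proportion to AE: A₁E₁ = 23950000 N, A₂E₂ = 210400000 N, ΣAE = 234400000 N.
F₁ = P·A₁E₁/ΣAE = 27800·23950000/234400000 = 2841 N.

2.84 kN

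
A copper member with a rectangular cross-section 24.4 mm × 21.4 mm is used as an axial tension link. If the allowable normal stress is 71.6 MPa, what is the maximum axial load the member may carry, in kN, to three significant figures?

A = 522.2 mm².
P_max = σ_allow · A = 71.6 · 522.2 = 37390 N = 37.39 kN.

37.4 kN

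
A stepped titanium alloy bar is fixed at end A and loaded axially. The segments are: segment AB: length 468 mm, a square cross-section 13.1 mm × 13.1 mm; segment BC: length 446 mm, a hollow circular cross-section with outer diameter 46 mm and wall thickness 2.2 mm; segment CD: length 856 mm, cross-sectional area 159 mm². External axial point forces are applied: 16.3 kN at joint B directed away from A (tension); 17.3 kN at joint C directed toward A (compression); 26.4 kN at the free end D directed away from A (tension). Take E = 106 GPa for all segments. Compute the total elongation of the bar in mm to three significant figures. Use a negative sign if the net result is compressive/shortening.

Internal axial forces (sectioning from the free end, tension +): N_CD = 26.4 kN, N_BC = 9.1 kN, N_AB = 25.4 kN.
A_AB = 171.6 mm².
A_BC = 302.7 mm².
δ_AB = 25400·468/(171.6·106000) = 0.6535 mm
δ_BC = 9100·446/(302.7·106000) = 0.1265 mm
δ_CD = 26400·856/(159·106000) = 1.341 mm
δ = Σδ_i = 2.121 mm.

2.12 mm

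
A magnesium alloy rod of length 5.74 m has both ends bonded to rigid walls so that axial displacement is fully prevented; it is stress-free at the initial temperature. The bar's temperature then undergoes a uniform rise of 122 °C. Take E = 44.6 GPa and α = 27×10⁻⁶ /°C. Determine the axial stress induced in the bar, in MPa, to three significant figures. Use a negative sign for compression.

-147 MPa

Free thermal expansion αLΔT = 27e-6 · 5740 · 122 = 18.91 mm.
The walls impose strain ε = −(18.91)/5740 = -3.2940e-03; σ = Eε = 44600 · -3.2940e-03 = -146.9 MPa.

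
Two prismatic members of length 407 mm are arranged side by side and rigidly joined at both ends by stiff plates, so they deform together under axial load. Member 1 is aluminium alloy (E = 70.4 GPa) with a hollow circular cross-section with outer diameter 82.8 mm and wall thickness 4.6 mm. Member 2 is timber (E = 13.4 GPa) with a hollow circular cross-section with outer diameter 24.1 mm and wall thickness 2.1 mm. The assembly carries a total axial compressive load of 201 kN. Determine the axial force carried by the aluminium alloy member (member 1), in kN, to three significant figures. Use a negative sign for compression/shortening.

-196 kN

A_1 = 1130 mm².
A_2 = 145.1 mm².
Equal strain + equilibrium ⇒ each member carries load in proportion to AE: A₁E₁ = 79560000 N, A₂E₂ = 1945000 N, ΣAE = 81500000 N.
F₁ = P·A₁E₁/ΣAE = -201000·79560000/81500000 = -196200 N.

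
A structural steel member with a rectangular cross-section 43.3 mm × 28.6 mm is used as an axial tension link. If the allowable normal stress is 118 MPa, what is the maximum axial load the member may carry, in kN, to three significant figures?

A = 1238 mm².
P_max = σ_allow · A = 118 · 1238 = 146100 N = 146.1 kN.

146 kN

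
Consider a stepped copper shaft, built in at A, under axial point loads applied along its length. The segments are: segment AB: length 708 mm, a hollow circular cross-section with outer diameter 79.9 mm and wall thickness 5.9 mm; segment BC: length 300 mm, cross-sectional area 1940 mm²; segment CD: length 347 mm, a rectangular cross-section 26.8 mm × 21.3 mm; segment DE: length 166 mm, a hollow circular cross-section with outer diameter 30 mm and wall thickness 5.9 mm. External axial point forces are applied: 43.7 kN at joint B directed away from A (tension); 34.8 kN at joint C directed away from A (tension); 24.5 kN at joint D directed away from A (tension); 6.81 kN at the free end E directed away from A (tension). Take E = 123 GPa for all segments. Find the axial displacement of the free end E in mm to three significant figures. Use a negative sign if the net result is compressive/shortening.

0.719 mm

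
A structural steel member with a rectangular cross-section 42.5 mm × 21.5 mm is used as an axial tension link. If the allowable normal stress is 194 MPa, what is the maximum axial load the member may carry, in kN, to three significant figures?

A = 913.8 mm².
P_max = σ_allow · A = 194 · 913.8 = 177300 N = 177.3 kN.

177 kN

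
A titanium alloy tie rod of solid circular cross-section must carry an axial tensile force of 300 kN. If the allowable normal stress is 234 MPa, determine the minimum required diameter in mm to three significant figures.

40.4 mm

Required area A ≥ P/σ_allow = 300000/234 = 1282 mm².
For a solid circular section, d ≥ √(4A/π) = 40.4 mm.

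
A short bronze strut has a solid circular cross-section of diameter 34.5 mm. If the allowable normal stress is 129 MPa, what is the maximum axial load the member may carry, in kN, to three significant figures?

A = 934.8 mm².
P_max = σ_allow · A = 129 · 934.8 = 120600 N = 120.6 kN.

121 kN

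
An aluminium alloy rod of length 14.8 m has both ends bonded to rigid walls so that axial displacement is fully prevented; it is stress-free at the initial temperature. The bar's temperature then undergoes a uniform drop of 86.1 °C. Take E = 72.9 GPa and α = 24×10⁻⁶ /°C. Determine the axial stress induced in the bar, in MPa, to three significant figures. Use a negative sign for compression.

151 MPa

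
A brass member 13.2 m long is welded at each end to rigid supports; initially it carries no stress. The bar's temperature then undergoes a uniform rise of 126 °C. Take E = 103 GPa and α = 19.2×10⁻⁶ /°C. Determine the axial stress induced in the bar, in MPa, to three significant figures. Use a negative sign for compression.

Free thermal expansion αLΔT = 19.2e-6 · 13200 · 126 = 31.93 mm.
The walls impose strain ε = −(31.93)/13200 = -2.4192e-03; σ = Eε = 103000 · -2.4192e-03 = -249.2 MPa.

-249 MPa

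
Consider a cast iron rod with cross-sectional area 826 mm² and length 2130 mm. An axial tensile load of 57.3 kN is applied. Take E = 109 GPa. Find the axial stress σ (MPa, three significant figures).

69.4 MPa

σ = N/A = 57300/826 = 69.37 MPa.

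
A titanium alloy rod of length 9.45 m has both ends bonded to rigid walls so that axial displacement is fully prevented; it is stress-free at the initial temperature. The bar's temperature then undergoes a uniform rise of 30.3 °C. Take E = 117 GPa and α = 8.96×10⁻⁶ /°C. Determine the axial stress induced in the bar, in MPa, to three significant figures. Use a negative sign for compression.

-31.8 MPa

Free thermal expansion αLΔT = 8.96e-6 · 9450 · 30.3 = 2.566 mm.
The walls impose strain ε = −(2.566)/9450 = -2.7149e-04; σ = Eε = 117000 · -2.7149e-04 = -31.76 MPa.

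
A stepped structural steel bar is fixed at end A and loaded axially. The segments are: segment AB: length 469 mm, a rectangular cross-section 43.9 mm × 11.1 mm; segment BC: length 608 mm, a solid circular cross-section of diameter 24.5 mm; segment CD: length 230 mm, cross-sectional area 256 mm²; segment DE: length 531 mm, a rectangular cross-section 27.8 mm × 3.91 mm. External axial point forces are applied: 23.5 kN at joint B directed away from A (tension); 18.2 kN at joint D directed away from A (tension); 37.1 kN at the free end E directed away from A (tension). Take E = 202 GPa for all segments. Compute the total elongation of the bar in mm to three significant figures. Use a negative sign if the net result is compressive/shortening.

1.87 mm

Internal axial forces (sectioning from the free end, tension +): N_DE = 37.1 kN, N_CD = 55.3 kN, N_BC = 55.3 kN, N_AB = 78.8 kN.
A_AB = 487.3 mm².
A_BC = 471.4 mm².
A_DE = 108.7 mm².
δ_AB = 78800·469/(487.3·202000) = 0.3755 mm
δ_BC = 55300·608/(471.4·202000) = 0.3531 mm
δ_CD = 55300·230/(256·202000) = 0.246 mm
δ_DE = 37100·531/(108.7·202000) = 0.8972 mm
δ = Σδ_i = 1.872 mm.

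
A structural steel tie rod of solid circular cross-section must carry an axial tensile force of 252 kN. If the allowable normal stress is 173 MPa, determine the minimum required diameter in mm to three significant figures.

43.1 mm

Required area A ≥ P/σ_allow = 252000/173 = 1457 mm².
For a solid circular section, d ≥ √(4A/π) = 43.07 mm.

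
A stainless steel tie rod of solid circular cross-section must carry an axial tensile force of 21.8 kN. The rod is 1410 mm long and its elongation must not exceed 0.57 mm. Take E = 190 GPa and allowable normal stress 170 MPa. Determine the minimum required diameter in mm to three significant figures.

Required area A ≥ P/σ_allow = 21800/170 = 128.2 mm².
For a solid circular section, d ≥ √(4A/π) = 12.78 mm.
Elongation limit: A ≥ PL/(Eδ_allow) = 21800·1410/(190000·0.57) = 283.8 mm² ⇒ d ≥ 19.01 mm.
The elongation limit governs.

19.0 mm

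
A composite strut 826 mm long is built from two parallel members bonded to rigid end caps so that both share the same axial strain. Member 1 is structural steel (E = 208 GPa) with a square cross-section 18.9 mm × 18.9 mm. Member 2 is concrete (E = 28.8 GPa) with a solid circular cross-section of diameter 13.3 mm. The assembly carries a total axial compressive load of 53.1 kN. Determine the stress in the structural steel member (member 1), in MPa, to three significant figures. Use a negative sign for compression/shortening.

-141 MPa

A_1 = 357.2 mm².
A_2 = 138.9 mm².
Equal strain + equilibrium ⇒ each member carries load in proportion to AE: A₁E₁ = 74300000 N, A₂E₂ = 4001000 N, ΣAE = 78300000 N.
σ₁ = P·E₁/ΣAE = -53100·208000/78300000 = -141.1 MPa.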